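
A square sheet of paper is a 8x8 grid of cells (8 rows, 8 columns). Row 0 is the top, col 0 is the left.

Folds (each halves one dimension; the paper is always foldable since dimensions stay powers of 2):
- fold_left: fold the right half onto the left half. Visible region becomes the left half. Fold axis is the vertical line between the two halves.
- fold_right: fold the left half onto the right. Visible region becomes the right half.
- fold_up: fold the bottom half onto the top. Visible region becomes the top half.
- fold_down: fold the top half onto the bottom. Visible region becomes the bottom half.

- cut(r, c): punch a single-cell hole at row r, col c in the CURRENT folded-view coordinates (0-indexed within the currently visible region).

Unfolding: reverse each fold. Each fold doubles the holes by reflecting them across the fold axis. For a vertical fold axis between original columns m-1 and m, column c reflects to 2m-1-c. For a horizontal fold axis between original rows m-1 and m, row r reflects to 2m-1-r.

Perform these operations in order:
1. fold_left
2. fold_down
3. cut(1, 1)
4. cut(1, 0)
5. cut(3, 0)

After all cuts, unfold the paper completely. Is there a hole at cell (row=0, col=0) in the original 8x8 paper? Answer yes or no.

Op 1 fold_left: fold axis v@4; visible region now rows[0,8) x cols[0,4) = 8x4
Op 2 fold_down: fold axis h@4; visible region now rows[4,8) x cols[0,4) = 4x4
Op 3 cut(1, 1): punch at orig (5,1); cuts so far [(5, 1)]; region rows[4,8) x cols[0,4) = 4x4
Op 4 cut(1, 0): punch at orig (5,0); cuts so far [(5, 0), (5, 1)]; region rows[4,8) x cols[0,4) = 4x4
Op 5 cut(3, 0): punch at orig (7,0); cuts so far [(5, 0), (5, 1), (7, 0)]; region rows[4,8) x cols[0,4) = 4x4
Unfold 1 (reflect across h@4): 6 holes -> [(0, 0), (2, 0), (2, 1), (5, 0), (5, 1), (7, 0)]
Unfold 2 (reflect across v@4): 12 holes -> [(0, 0), (0, 7), (2, 0), (2, 1), (2, 6), (2, 7), (5, 0), (5, 1), (5, 6), (5, 7), (7, 0), (7, 7)]
Holes: [(0, 0), (0, 7), (2, 0), (2, 1), (2, 6), (2, 7), (5, 0), (5, 1), (5, 6), (5, 7), (7, 0), (7, 7)]

Answer: yes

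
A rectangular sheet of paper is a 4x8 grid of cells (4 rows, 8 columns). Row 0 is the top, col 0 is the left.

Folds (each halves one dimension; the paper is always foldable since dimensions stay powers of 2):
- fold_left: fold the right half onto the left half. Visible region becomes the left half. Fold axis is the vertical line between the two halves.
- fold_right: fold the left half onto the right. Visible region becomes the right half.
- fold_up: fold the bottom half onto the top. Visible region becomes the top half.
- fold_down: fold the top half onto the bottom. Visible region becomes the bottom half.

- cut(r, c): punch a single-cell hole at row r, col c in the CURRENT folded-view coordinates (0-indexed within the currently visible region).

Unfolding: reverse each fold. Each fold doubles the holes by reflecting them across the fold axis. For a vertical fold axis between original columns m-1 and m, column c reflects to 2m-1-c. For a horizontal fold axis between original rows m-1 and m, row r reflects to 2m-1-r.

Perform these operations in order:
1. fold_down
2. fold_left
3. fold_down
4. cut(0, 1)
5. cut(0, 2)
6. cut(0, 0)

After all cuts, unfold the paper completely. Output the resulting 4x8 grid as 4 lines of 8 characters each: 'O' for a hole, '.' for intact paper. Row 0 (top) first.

Answer: OOO..OOO
OOO..OOO
OOO..OOO
OOO..OOO

Derivation:
Op 1 fold_down: fold axis h@2; visible region now rows[2,4) x cols[0,8) = 2x8
Op 2 fold_left: fold axis v@4; visible region now rows[2,4) x cols[0,4) = 2x4
Op 3 fold_down: fold axis h@3; visible region now rows[3,4) x cols[0,4) = 1x4
Op 4 cut(0, 1): punch at orig (3,1); cuts so far [(3, 1)]; region rows[3,4) x cols[0,4) = 1x4
Op 5 cut(0, 2): punch at orig (3,2); cuts so far [(3, 1), (3, 2)]; region rows[3,4) x cols[0,4) = 1x4
Op 6 cut(0, 0): punch at orig (3,0); cuts so far [(3, 0), (3, 1), (3, 2)]; region rows[3,4) x cols[0,4) = 1x4
Unfold 1 (reflect across h@3): 6 holes -> [(2, 0), (2, 1), (2, 2), (3, 0), (3, 1), (3, 2)]
Unfold 2 (reflect across v@4): 12 holes -> [(2, 0), (2, 1), (2, 2), (2, 5), (2, 6), (2, 7), (3, 0), (3, 1), (3, 2), (3, 5), (3, 6), (3, 7)]
Unfold 3 (reflect across h@2): 24 holes -> [(0, 0), (0, 1), (0, 2), (0, 5), (0, 6), (0, 7), (1, 0), (1, 1), (1, 2), (1, 5), (1, 6), (1, 7), (2, 0), (2, 1), (2, 2), (2, 5), (2, 6), (2, 7), (3, 0), (3, 1), (3, 2), (3, 5), (3, 6), (3, 7)]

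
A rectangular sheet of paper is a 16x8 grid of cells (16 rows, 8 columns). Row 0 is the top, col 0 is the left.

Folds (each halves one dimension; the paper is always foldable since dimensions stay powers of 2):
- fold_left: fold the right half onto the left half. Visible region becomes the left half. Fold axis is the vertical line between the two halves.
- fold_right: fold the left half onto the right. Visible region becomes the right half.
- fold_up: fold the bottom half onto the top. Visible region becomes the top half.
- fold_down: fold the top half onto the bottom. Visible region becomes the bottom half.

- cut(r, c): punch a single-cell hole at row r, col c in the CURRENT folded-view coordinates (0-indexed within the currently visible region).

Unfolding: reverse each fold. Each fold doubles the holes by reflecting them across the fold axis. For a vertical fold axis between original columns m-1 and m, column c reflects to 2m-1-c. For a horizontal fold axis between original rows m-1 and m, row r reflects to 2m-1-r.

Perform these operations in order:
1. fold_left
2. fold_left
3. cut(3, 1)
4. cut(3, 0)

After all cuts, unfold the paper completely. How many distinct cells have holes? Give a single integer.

Answer: 8

Derivation:
Op 1 fold_left: fold axis v@4; visible region now rows[0,16) x cols[0,4) = 16x4
Op 2 fold_left: fold axis v@2; visible region now rows[0,16) x cols[0,2) = 16x2
Op 3 cut(3, 1): punch at orig (3,1); cuts so far [(3, 1)]; region rows[0,16) x cols[0,2) = 16x2
Op 4 cut(3, 0): punch at orig (3,0); cuts so far [(3, 0), (3, 1)]; region rows[0,16) x cols[0,2) = 16x2
Unfold 1 (reflect across v@2): 4 holes -> [(3, 0), (3, 1), (3, 2), (3, 3)]
Unfold 2 (reflect across v@4): 8 holes -> [(3, 0), (3, 1), (3, 2), (3, 3), (3, 4), (3, 5), (3, 6), (3, 7)]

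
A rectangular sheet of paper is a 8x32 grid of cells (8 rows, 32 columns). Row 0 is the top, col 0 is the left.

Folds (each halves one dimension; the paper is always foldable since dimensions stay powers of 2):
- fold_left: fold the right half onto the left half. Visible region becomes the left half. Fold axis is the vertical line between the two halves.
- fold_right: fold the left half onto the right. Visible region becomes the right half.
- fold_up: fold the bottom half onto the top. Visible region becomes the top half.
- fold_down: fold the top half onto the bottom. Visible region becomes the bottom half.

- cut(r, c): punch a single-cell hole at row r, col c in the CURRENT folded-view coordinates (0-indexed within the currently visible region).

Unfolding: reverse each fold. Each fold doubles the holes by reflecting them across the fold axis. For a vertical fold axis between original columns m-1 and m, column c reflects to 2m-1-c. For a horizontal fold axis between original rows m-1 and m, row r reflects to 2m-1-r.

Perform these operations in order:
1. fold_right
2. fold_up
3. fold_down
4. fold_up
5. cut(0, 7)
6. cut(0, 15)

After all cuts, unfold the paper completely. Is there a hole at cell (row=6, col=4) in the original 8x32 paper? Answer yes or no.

Answer: no

Derivation:
Op 1 fold_right: fold axis v@16; visible region now rows[0,8) x cols[16,32) = 8x16
Op 2 fold_up: fold axis h@4; visible region now rows[0,4) x cols[16,32) = 4x16
Op 3 fold_down: fold axis h@2; visible region now rows[2,4) x cols[16,32) = 2x16
Op 4 fold_up: fold axis h@3; visible region now rows[2,3) x cols[16,32) = 1x16
Op 5 cut(0, 7): punch at orig (2,23); cuts so far [(2, 23)]; region rows[2,3) x cols[16,32) = 1x16
Op 6 cut(0, 15): punch at orig (2,31); cuts so far [(2, 23), (2, 31)]; region rows[2,3) x cols[16,32) = 1x16
Unfold 1 (reflect across h@3): 4 holes -> [(2, 23), (2, 31), (3, 23), (3, 31)]
Unfold 2 (reflect across h@2): 8 holes -> [(0, 23), (0, 31), (1, 23), (1, 31), (2, 23), (2, 31), (3, 23), (3, 31)]
Unfold 3 (reflect across h@4): 16 holes -> [(0, 23), (0, 31), (1, 23), (1, 31), (2, 23), (2, 31), (3, 23), (3, 31), (4, 23), (4, 31), (5, 23), (5, 31), (6, 23), (6, 31), (7, 23), (7, 31)]
Unfold 4 (reflect across v@16): 32 holes -> [(0, 0), (0, 8), (0, 23), (0, 31), (1, 0), (1, 8), (1, 23), (1, 31), (2, 0), (2, 8), (2, 23), (2, 31), (3, 0), (3, 8), (3, 23), (3, 31), (4, 0), (4, 8), (4, 23), (4, 31), (5, 0), (5, 8), (5, 23), (5, 31), (6, 0), (6, 8), (6, 23), (6, 31), (7, 0), (7, 8), (7, 23), (7, 31)]
Holes: [(0, 0), (0, 8), (0, 23), (0, 31), (1, 0), (1, 8), (1, 23), (1, 31), (2, 0), (2, 8), (2, 23), (2, 31), (3, 0), (3, 8), (3, 23), (3, 31), (4, 0), (4, 8), (4, 23), (4, 31), (5, 0), (5, 8), (5, 23), (5, 31), (6, 0), (6, 8), (6, 23), (6, 31), (7, 0), (7, 8), (7, 23), (7, 31)]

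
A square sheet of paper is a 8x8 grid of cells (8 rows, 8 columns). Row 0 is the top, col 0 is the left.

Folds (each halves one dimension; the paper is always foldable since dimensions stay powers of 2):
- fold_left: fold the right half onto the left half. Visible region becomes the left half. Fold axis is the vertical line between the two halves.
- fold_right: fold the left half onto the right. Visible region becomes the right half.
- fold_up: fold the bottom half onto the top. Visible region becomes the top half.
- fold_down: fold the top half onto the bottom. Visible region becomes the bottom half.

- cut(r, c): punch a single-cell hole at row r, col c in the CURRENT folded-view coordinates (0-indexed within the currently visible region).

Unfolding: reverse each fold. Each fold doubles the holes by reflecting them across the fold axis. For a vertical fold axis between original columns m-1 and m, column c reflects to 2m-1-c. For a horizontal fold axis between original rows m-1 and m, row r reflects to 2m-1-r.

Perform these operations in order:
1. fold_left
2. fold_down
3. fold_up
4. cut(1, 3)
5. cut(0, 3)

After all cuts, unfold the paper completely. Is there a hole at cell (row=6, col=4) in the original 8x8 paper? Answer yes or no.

Op 1 fold_left: fold axis v@4; visible region now rows[0,8) x cols[0,4) = 8x4
Op 2 fold_down: fold axis h@4; visible region now rows[4,8) x cols[0,4) = 4x4
Op 3 fold_up: fold axis h@6; visible region now rows[4,6) x cols[0,4) = 2x4
Op 4 cut(1, 3): punch at orig (5,3); cuts so far [(5, 3)]; region rows[4,6) x cols[0,4) = 2x4
Op 5 cut(0, 3): punch at orig (4,3); cuts so far [(4, 3), (5, 3)]; region rows[4,6) x cols[0,4) = 2x4
Unfold 1 (reflect across h@6): 4 holes -> [(4, 3), (5, 3), (6, 3), (7, 3)]
Unfold 2 (reflect across h@4): 8 holes -> [(0, 3), (1, 3), (2, 3), (3, 3), (4, 3), (5, 3), (6, 3), (7, 3)]
Unfold 3 (reflect across v@4): 16 holes -> [(0, 3), (0, 4), (1, 3), (1, 4), (2, 3), (2, 4), (3, 3), (3, 4), (4, 3), (4, 4), (5, 3), (5, 4), (6, 3), (6, 4), (7, 3), (7, 4)]
Holes: [(0, 3), (0, 4), (1, 3), (1, 4), (2, 3), (2, 4), (3, 3), (3, 4), (4, 3), (4, 4), (5, 3), (5, 4), (6, 3), (6, 4), (7, 3), (7, 4)]

Answer: yes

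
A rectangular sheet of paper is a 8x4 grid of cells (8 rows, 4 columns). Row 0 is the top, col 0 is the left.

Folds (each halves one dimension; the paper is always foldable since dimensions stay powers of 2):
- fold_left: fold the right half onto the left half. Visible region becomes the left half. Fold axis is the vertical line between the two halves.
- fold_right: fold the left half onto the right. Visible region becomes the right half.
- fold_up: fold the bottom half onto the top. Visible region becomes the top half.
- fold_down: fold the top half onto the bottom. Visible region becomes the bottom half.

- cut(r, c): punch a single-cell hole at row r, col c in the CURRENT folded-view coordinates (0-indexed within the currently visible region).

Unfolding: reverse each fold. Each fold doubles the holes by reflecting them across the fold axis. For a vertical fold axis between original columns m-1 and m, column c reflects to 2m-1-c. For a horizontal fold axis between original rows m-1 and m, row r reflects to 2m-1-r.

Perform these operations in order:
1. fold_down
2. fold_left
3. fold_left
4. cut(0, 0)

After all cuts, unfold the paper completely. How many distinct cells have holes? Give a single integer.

Op 1 fold_down: fold axis h@4; visible region now rows[4,8) x cols[0,4) = 4x4
Op 2 fold_left: fold axis v@2; visible region now rows[4,8) x cols[0,2) = 4x2
Op 3 fold_left: fold axis v@1; visible region now rows[4,8) x cols[0,1) = 4x1
Op 4 cut(0, 0): punch at orig (4,0); cuts so far [(4, 0)]; region rows[4,8) x cols[0,1) = 4x1
Unfold 1 (reflect across v@1): 2 holes -> [(4, 0), (4, 1)]
Unfold 2 (reflect across v@2): 4 holes -> [(4, 0), (4, 1), (4, 2), (4, 3)]
Unfold 3 (reflect across h@4): 8 holes -> [(3, 0), (3, 1), (3, 2), (3, 3), (4, 0), (4, 1), (4, 2), (4, 3)]

Answer: 8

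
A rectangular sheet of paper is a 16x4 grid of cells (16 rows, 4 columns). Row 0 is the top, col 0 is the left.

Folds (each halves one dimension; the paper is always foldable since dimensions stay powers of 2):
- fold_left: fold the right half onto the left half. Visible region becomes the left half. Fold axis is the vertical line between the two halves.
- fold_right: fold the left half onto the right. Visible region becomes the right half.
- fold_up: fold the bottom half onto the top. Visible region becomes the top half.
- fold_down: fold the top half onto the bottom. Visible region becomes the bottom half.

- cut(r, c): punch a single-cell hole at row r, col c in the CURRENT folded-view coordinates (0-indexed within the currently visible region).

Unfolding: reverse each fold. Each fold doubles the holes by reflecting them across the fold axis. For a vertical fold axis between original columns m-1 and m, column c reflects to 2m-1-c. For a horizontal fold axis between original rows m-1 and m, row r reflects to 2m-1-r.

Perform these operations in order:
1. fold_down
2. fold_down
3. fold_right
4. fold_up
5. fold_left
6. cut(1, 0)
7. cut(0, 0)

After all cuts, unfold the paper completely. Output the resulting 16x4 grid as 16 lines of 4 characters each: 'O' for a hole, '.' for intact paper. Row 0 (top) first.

Answer: OOOO
OOOO
OOOO
OOOO
OOOO
OOOO
OOOO
OOOO
OOOO
OOOO
OOOO
OOOO
OOOO
OOOO
OOOO
OOOO

Derivation:
Op 1 fold_down: fold axis h@8; visible region now rows[8,16) x cols[0,4) = 8x4
Op 2 fold_down: fold axis h@12; visible region now rows[12,16) x cols[0,4) = 4x4
Op 3 fold_right: fold axis v@2; visible region now rows[12,16) x cols[2,4) = 4x2
Op 4 fold_up: fold axis h@14; visible region now rows[12,14) x cols[2,4) = 2x2
Op 5 fold_left: fold axis v@3; visible region now rows[12,14) x cols[2,3) = 2x1
Op 6 cut(1, 0): punch at orig (13,2); cuts so far [(13, 2)]; region rows[12,14) x cols[2,3) = 2x1
Op 7 cut(0, 0): punch at orig (12,2); cuts so far [(12, 2), (13, 2)]; region rows[12,14) x cols[2,3) = 2x1
Unfold 1 (reflect across v@3): 4 holes -> [(12, 2), (12, 3), (13, 2), (13, 3)]
Unfold 2 (reflect across h@14): 8 holes -> [(12, 2), (12, 3), (13, 2), (13, 3), (14, 2), (14, 3), (15, 2), (15, 3)]
Unfold 3 (reflect across v@2): 16 holes -> [(12, 0), (12, 1), (12, 2), (12, 3), (13, 0), (13, 1), (13, 2), (13, 3), (14, 0), (14, 1), (14, 2), (14, 3), (15, 0), (15, 1), (15, 2), (15, 3)]
Unfold 4 (reflect across h@12): 32 holes -> [(8, 0), (8, 1), (8, 2), (8, 3), (9, 0), (9, 1), (9, 2), (9, 3), (10, 0), (10, 1), (10, 2), (10, 3), (11, 0), (11, 1), (11, 2), (11, 3), (12, 0), (12, 1), (12, 2), (12, 3), (13, 0), (13, 1), (13, 2), (13, 3), (14, 0), (14, 1), (14, 2), (14, 3), (15, 0), (15, 1), (15, 2), (15, 3)]
Unfold 5 (reflect across h@8): 64 holes -> [(0, 0), (0, 1), (0, 2), (0, 3), (1, 0), (1, 1), (1, 2), (1, 3), (2, 0), (2, 1), (2, 2), (2, 3), (3, 0), (3, 1), (3, 2), (3, 3), (4, 0), (4, 1), (4, 2), (4, 3), (5, 0), (5, 1), (5, 2), (5, 3), (6, 0), (6, 1), (6, 2), (6, 3), (7, 0), (7, 1), (7, 2), (7, 3), (8, 0), (8, 1), (8, 2), (8, 3), (9, 0), (9, 1), (9, 2), (9, 3), (10, 0), (10, 1), (10, 2), (10, 3), (11, 0), (11, 1), (11, 2), (11, 3), (12, 0), (12, 1), (12, 2), (12, 3), (13, 0), (13, 1), (13, 2), (13, 3), (14, 0), (14, 1), (14, 2), (14, 3), (15, 0), (15, 1), (15, 2), (15, 3)]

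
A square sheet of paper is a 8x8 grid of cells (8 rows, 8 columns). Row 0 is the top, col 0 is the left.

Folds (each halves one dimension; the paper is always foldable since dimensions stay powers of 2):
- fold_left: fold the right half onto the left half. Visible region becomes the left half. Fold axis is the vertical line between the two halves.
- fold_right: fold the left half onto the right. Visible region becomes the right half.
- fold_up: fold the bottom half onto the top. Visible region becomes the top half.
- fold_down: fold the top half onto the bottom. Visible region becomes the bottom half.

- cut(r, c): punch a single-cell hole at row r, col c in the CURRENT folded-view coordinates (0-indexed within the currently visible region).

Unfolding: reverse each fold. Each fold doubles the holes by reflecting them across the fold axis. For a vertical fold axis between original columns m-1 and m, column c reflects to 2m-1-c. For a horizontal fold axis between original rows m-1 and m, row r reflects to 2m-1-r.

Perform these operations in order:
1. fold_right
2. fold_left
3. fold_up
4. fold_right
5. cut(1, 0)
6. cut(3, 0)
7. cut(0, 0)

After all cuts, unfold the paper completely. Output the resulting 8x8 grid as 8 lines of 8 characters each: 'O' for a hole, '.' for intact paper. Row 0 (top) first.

Op 1 fold_right: fold axis v@4; visible region now rows[0,8) x cols[4,8) = 8x4
Op 2 fold_left: fold axis v@6; visible region now rows[0,8) x cols[4,6) = 8x2
Op 3 fold_up: fold axis h@4; visible region now rows[0,4) x cols[4,6) = 4x2
Op 4 fold_right: fold axis v@5; visible region now rows[0,4) x cols[5,6) = 4x1
Op 5 cut(1, 0): punch at orig (1,5); cuts so far [(1, 5)]; region rows[0,4) x cols[5,6) = 4x1
Op 6 cut(3, 0): punch at orig (3,5); cuts so far [(1, 5), (3, 5)]; region rows[0,4) x cols[5,6) = 4x1
Op 7 cut(0, 0): punch at orig (0,5); cuts so far [(0, 5), (1, 5), (3, 5)]; region rows[0,4) x cols[5,6) = 4x1
Unfold 1 (reflect across v@5): 6 holes -> [(0, 4), (0, 5), (1, 4), (1, 5), (3, 4), (3, 5)]
Unfold 2 (reflect across h@4): 12 holes -> [(0, 4), (0, 5), (1, 4), (1, 5), (3, 4), (3, 5), (4, 4), (4, 5), (6, 4), (6, 5), (7, 4), (7, 5)]
Unfold 3 (reflect across v@6): 24 holes -> [(0, 4), (0, 5), (0, 6), (0, 7), (1, 4), (1, 5), (1, 6), (1, 7), (3, 4), (3, 5), (3, 6), (3, 7), (4, 4), (4, 5), (4, 6), (4, 7), (6, 4), (6, 5), (6, 6), (6, 7), (7, 4), (7, 5), (7, 6), (7, 7)]
Unfold 4 (reflect across v@4): 48 holes -> [(0, 0), (0, 1), (0, 2), (0, 3), (0, 4), (0, 5), (0, 6), (0, 7), (1, 0), (1, 1), (1, 2), (1, 3), (1, 4), (1, 5), (1, 6), (1, 7), (3, 0), (3, 1), (3, 2), (3, 3), (3, 4), (3, 5), (3, 6), (3, 7), (4, 0), (4, 1), (4, 2), (4, 3), (4, 4), (4, 5), (4, 6), (4, 7), (6, 0), (6, 1), (6, 2), (6, 3), (6, 4), (6, 5), (6, 6), (6, 7), (7, 0), (7, 1), (7, 2), (7, 3), (7, 4), (7, 5), (7, 6), (7, 7)]

Answer: OOOOOOOO
OOOOOOOO
........
OOOOOOOO
OOOOOOOO
........
OOOOOOOO
OOOOOOOO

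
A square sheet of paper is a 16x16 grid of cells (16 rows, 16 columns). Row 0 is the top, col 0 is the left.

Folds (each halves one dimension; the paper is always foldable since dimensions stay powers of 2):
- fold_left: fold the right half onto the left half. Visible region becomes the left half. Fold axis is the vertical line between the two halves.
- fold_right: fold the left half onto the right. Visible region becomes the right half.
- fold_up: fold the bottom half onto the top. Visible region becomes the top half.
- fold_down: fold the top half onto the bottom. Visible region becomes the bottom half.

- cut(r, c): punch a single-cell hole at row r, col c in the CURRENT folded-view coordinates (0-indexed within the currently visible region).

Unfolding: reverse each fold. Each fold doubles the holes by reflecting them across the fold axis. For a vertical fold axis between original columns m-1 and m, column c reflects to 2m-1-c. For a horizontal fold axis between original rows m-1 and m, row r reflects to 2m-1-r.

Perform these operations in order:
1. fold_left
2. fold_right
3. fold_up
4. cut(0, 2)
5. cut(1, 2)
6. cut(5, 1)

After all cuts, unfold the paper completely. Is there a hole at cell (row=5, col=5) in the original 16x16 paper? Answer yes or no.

Answer: yes

Derivation:
Op 1 fold_left: fold axis v@8; visible region now rows[0,16) x cols[0,8) = 16x8
Op 2 fold_right: fold axis v@4; visible region now rows[0,16) x cols[4,8) = 16x4
Op 3 fold_up: fold axis h@8; visible region now rows[0,8) x cols[4,8) = 8x4
Op 4 cut(0, 2): punch at orig (0,6); cuts so far [(0, 6)]; region rows[0,8) x cols[4,8) = 8x4
Op 5 cut(1, 2): punch at orig (1,6); cuts so far [(0, 6), (1, 6)]; region rows[0,8) x cols[4,8) = 8x4
Op 6 cut(5, 1): punch at orig (5,5); cuts so far [(0, 6), (1, 6), (5, 5)]; region rows[0,8) x cols[4,8) = 8x4
Unfold 1 (reflect across h@8): 6 holes -> [(0, 6), (1, 6), (5, 5), (10, 5), (14, 6), (15, 6)]
Unfold 2 (reflect across v@4): 12 holes -> [(0, 1), (0, 6), (1, 1), (1, 6), (5, 2), (5, 5), (10, 2), (10, 5), (14, 1), (14, 6), (15, 1), (15, 6)]
Unfold 3 (reflect across v@8): 24 holes -> [(0, 1), (0, 6), (0, 9), (0, 14), (1, 1), (1, 6), (1, 9), (1, 14), (5, 2), (5, 5), (5, 10), (5, 13), (10, 2), (10, 5), (10, 10), (10, 13), (14, 1), (14, 6), (14, 9), (14, 14), (15, 1), (15, 6), (15, 9), (15, 14)]
Holes: [(0, 1), (0, 6), (0, 9), (0, 14), (1, 1), (1, 6), (1, 9), (1, 14), (5, 2), (5, 5), (5, 10), (5, 13), (10, 2), (10, 5), (10, 10), (10, 13), (14, 1), (14, 6), (14, 9), (14, 14), (15, 1), (15, 6), (15, 9), (15, 14)]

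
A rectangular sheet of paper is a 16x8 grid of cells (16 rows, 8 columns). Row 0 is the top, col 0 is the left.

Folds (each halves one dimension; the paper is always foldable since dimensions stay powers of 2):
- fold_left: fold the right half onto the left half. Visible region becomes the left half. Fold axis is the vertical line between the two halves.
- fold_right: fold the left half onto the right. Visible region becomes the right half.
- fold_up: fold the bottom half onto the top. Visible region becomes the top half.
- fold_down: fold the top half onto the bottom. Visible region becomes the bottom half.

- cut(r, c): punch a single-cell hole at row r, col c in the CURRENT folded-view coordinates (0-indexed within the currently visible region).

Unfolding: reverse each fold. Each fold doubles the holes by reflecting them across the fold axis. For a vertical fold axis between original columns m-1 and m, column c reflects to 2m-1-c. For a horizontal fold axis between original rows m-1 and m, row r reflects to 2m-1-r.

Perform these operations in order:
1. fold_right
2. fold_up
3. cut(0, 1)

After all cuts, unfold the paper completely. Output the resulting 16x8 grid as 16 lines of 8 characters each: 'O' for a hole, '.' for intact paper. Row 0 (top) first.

Answer: ..O..O..
........
........
........
........
........
........
........
........
........
........
........
........
........
........
..O..O..

Derivation:
Op 1 fold_right: fold axis v@4; visible region now rows[0,16) x cols[4,8) = 16x4
Op 2 fold_up: fold axis h@8; visible region now rows[0,8) x cols[4,8) = 8x4
Op 3 cut(0, 1): punch at orig (0,5); cuts so far [(0, 5)]; region rows[0,8) x cols[4,8) = 8x4
Unfold 1 (reflect across h@8): 2 holes -> [(0, 5), (15, 5)]
Unfold 2 (reflect across v@4): 4 holes -> [(0, 2), (0, 5), (15, 2), (15, 5)]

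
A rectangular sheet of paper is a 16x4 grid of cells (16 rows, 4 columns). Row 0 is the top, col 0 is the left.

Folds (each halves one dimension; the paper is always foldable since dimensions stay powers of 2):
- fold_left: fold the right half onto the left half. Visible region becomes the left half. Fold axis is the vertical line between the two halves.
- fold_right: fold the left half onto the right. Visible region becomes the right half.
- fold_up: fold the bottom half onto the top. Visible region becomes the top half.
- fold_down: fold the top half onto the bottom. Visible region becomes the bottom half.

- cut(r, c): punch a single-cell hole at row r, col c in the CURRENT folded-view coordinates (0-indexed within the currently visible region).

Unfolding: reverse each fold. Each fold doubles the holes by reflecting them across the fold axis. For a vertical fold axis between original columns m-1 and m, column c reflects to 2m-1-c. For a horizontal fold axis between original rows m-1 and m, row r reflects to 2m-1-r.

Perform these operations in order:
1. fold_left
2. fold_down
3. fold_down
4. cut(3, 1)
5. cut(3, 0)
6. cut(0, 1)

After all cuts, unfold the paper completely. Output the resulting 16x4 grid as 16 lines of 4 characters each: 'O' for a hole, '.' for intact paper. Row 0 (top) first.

Answer: OOOO
....
....
.OO.
.OO.
....
....
OOOO
OOOO
....
....
.OO.
.OO.
....
....
OOOO

Derivation:
Op 1 fold_left: fold axis v@2; visible region now rows[0,16) x cols[0,2) = 16x2
Op 2 fold_down: fold axis h@8; visible region now rows[8,16) x cols[0,2) = 8x2
Op 3 fold_down: fold axis h@12; visible region now rows[12,16) x cols[0,2) = 4x2
Op 4 cut(3, 1): punch at orig (15,1); cuts so far [(15, 1)]; region rows[12,16) x cols[0,2) = 4x2
Op 5 cut(3, 0): punch at orig (15,0); cuts so far [(15, 0), (15, 1)]; region rows[12,16) x cols[0,2) = 4x2
Op 6 cut(0, 1): punch at orig (12,1); cuts so far [(12, 1), (15, 0), (15, 1)]; region rows[12,16) x cols[0,2) = 4x2
Unfold 1 (reflect across h@12): 6 holes -> [(8, 0), (8, 1), (11, 1), (12, 1), (15, 0), (15, 1)]
Unfold 2 (reflect across h@8): 12 holes -> [(0, 0), (0, 1), (3, 1), (4, 1), (7, 0), (7, 1), (8, 0), (8, 1), (11, 1), (12, 1), (15, 0), (15, 1)]
Unfold 3 (reflect across v@2): 24 holes -> [(0, 0), (0, 1), (0, 2), (0, 3), (3, 1), (3, 2), (4, 1), (4, 2), (7, 0), (7, 1), (7, 2), (7, 3), (8, 0), (8, 1), (8, 2), (8, 3), (11, 1), (11, 2), (12, 1), (12, 2), (15, 0), (15, 1), (15, 2), (15, 3)]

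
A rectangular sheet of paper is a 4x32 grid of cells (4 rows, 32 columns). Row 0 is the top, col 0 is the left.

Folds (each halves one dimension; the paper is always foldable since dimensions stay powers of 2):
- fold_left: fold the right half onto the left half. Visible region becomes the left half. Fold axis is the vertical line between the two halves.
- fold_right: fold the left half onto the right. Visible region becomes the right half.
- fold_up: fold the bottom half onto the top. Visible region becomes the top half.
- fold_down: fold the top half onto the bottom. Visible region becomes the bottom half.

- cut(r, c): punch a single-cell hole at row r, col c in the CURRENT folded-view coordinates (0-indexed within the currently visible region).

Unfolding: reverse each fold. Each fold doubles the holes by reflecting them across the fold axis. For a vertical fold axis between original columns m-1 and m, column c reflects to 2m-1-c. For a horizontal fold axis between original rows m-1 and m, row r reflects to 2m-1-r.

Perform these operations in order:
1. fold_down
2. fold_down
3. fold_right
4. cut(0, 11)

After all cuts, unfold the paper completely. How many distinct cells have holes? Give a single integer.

Answer: 8

Derivation:
Op 1 fold_down: fold axis h@2; visible region now rows[2,4) x cols[0,32) = 2x32
Op 2 fold_down: fold axis h@3; visible region now rows[3,4) x cols[0,32) = 1x32
Op 3 fold_right: fold axis v@16; visible region now rows[3,4) x cols[16,32) = 1x16
Op 4 cut(0, 11): punch at orig (3,27); cuts so far [(3, 27)]; region rows[3,4) x cols[16,32) = 1x16
Unfold 1 (reflect across v@16): 2 holes -> [(3, 4), (3, 27)]
Unfold 2 (reflect across h@3): 4 holes -> [(2, 4), (2, 27), (3, 4), (3, 27)]
Unfold 3 (reflect across h@2): 8 holes -> [(0, 4), (0, 27), (1, 4), (1, 27), (2, 4), (2, 27), (3, 4), (3, 27)]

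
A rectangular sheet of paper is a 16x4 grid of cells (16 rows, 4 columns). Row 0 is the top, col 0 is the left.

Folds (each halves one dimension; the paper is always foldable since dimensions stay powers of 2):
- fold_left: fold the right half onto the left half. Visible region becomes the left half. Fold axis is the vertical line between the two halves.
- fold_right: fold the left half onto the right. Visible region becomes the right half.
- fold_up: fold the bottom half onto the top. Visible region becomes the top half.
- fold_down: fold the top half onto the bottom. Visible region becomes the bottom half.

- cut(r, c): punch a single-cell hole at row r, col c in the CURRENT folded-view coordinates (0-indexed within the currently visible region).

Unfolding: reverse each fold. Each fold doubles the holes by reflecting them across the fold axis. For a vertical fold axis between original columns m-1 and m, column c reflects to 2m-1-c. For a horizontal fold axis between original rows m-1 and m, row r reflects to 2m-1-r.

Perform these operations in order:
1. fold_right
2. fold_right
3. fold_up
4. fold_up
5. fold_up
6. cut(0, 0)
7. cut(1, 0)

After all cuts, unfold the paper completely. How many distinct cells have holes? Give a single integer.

Answer: 64

Derivation:
Op 1 fold_right: fold axis v@2; visible region now rows[0,16) x cols[2,4) = 16x2
Op 2 fold_right: fold axis v@3; visible region now rows[0,16) x cols[3,4) = 16x1
Op 3 fold_up: fold axis h@8; visible region now rows[0,8) x cols[3,4) = 8x1
Op 4 fold_up: fold axis h@4; visible region now rows[0,4) x cols[3,4) = 4x1
Op 5 fold_up: fold axis h@2; visible region now rows[0,2) x cols[3,4) = 2x1
Op 6 cut(0, 0): punch at orig (0,3); cuts so far [(0, 3)]; region rows[0,2) x cols[3,4) = 2x1
Op 7 cut(1, 0): punch at orig (1,3); cuts so far [(0, 3), (1, 3)]; region rows[0,2) x cols[3,4) = 2x1
Unfold 1 (reflect across h@2): 4 holes -> [(0, 3), (1, 3), (2, 3), (3, 3)]
Unfold 2 (reflect across h@4): 8 holes -> [(0, 3), (1, 3), (2, 3), (3, 3), (4, 3), (5, 3), (6, 3), (7, 3)]
Unfold 3 (reflect across h@8): 16 holes -> [(0, 3), (1, 3), (2, 3), (3, 3), (4, 3), (5, 3), (6, 3), (7, 3), (8, 3), (9, 3), (10, 3), (11, 3), (12, 3), (13, 3), (14, 3), (15, 3)]
Unfold 4 (reflect across v@3): 32 holes -> [(0, 2), (0, 3), (1, 2), (1, 3), (2, 2), (2, 3), (3, 2), (3, 3), (4, 2), (4, 3), (5, 2), (5, 3), (6, 2), (6, 3), (7, 2), (7, 3), (8, 2), (8, 3), (9, 2), (9, 3), (10, 2), (10, 3), (11, 2), (11, 3), (12, 2), (12, 3), (13, 2), (13, 3), (14, 2), (14, 3), (15, 2), (15, 3)]
Unfold 5 (reflect across v@2): 64 holes -> [(0, 0), (0, 1), (0, 2), (0, 3), (1, 0), (1, 1), (1, 2), (1, 3), (2, 0), (2, 1), (2, 2), (2, 3), (3, 0), (3, 1), (3, 2), (3, 3), (4, 0), (4, 1), (4, 2), (4, 3), (5, 0), (5, 1), (5, 2), (5, 3), (6, 0), (6, 1), (6, 2), (6, 3), (7, 0), (7, 1), (7, 2), (7, 3), (8, 0), (8, 1), (8, 2), (8, 3), (9, 0), (9, 1), (9, 2), (9, 3), (10, 0), (10, 1), (10, 2), (10, 3), (11, 0), (11, 1), (11, 2), (11, 3), (12, 0), (12, 1), (12, 2), (12, 3), (13, 0), (13, 1), (13, 2), (13, 3), (14, 0), (14, 1), (14, 2), (14, 3), (15, 0), (15, 1), (15, 2), (15, 3)]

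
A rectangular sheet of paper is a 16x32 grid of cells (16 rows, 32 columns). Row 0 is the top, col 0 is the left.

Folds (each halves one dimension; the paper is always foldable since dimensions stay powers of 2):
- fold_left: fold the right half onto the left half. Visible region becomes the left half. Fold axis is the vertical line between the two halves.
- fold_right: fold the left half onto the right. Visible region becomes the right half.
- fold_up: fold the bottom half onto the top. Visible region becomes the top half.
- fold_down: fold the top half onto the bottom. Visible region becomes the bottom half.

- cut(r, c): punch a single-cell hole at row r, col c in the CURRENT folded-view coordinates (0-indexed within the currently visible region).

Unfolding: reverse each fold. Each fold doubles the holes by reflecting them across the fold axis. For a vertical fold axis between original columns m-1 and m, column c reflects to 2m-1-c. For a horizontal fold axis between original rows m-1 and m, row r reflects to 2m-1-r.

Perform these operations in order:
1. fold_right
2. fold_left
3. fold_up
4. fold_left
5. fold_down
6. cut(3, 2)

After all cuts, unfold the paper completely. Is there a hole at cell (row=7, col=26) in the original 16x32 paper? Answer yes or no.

Answer: yes

Derivation:
Op 1 fold_right: fold axis v@16; visible region now rows[0,16) x cols[16,32) = 16x16
Op 2 fold_left: fold axis v@24; visible region now rows[0,16) x cols[16,24) = 16x8
Op 3 fold_up: fold axis h@8; visible region now rows[0,8) x cols[16,24) = 8x8
Op 4 fold_left: fold axis v@20; visible region now rows[0,8) x cols[16,20) = 8x4
Op 5 fold_down: fold axis h@4; visible region now rows[4,8) x cols[16,20) = 4x4
Op 6 cut(3, 2): punch at orig (7,18); cuts so far [(7, 18)]; region rows[4,8) x cols[16,20) = 4x4
Unfold 1 (reflect across h@4): 2 holes -> [(0, 18), (7, 18)]
Unfold 2 (reflect across v@20): 4 holes -> [(0, 18), (0, 21), (7, 18), (7, 21)]
Unfold 3 (reflect across h@8): 8 holes -> [(0, 18), (0, 21), (7, 18), (7, 21), (8, 18), (8, 21), (15, 18), (15, 21)]
Unfold 4 (reflect across v@24): 16 holes -> [(0, 18), (0, 21), (0, 26), (0, 29), (7, 18), (7, 21), (7, 26), (7, 29), (8, 18), (8, 21), (8, 26), (8, 29), (15, 18), (15, 21), (15, 26), (15, 29)]
Unfold 5 (reflect across v@16): 32 holes -> [(0, 2), (0, 5), (0, 10), (0, 13), (0, 18), (0, 21), (0, 26), (0, 29), (7, 2), (7, 5), (7, 10), (7, 13), (7, 18), (7, 21), (7, 26), (7, 29), (8, 2), (8, 5), (8, 10), (8, 13), (8, 18), (8, 21), (8, 26), (8, 29), (15, 2), (15, 5), (15, 10), (15, 13), (15, 18), (15, 21), (15, 26), (15, 29)]
Holes: [(0, 2), (0, 5), (0, 10), (0, 13), (0, 18), (0, 21), (0, 26), (0, 29), (7, 2), (7, 5), (7, 10), (7, 13), (7, 18), (7, 21), (7, 26), (7, 29), (8, 2), (8, 5), (8, 10), (8, 13), (8, 18), (8, 21), (8, 26), (8, 29), (15, 2), (15, 5), (15, 10), (15, 13), (15, 18), (15, 21), (15, 26), (15, 29)]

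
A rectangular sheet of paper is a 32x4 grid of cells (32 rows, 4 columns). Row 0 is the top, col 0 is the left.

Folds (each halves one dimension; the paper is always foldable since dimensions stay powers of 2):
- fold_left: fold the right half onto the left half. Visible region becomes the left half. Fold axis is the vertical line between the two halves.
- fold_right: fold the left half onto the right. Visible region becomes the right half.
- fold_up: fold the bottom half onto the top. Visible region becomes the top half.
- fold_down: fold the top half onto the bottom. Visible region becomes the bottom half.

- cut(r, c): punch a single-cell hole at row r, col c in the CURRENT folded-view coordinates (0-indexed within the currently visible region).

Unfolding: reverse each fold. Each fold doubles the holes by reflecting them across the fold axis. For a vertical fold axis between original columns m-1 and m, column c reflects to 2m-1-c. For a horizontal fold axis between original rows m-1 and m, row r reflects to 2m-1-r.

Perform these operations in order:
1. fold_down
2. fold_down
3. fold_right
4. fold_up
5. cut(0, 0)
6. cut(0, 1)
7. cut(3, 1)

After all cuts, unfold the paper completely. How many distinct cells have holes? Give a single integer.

Answer: 48

Derivation:
Op 1 fold_down: fold axis h@16; visible region now rows[16,32) x cols[0,4) = 16x4
Op 2 fold_down: fold axis h@24; visible region now rows[24,32) x cols[0,4) = 8x4
Op 3 fold_right: fold axis v@2; visible region now rows[24,32) x cols[2,4) = 8x2
Op 4 fold_up: fold axis h@28; visible region now rows[24,28) x cols[2,4) = 4x2
Op 5 cut(0, 0): punch at orig (24,2); cuts so far [(24, 2)]; region rows[24,28) x cols[2,4) = 4x2
Op 6 cut(0, 1): punch at orig (24,3); cuts so far [(24, 2), (24, 3)]; region rows[24,28) x cols[2,4) = 4x2
Op 7 cut(3, 1): punch at orig (27,3); cuts so far [(24, 2), (24, 3), (27, 3)]; region rows[24,28) x cols[2,4) = 4x2
Unfold 1 (reflect across h@28): 6 holes -> [(24, 2), (24, 3), (27, 3), (28, 3), (31, 2), (31, 3)]
Unfold 2 (reflect across v@2): 12 holes -> [(24, 0), (24, 1), (24, 2), (24, 3), (27, 0), (27, 3), (28, 0), (28, 3), (31, 0), (31, 1), (31, 2), (31, 3)]
Unfold 3 (reflect across h@24): 24 holes -> [(16, 0), (16, 1), (16, 2), (16, 3), (19, 0), (19, 3), (20, 0), (20, 3), (23, 0), (23, 1), (23, 2), (23, 3), (24, 0), (24, 1), (24, 2), (24, 3), (27, 0), (27, 3), (28, 0), (28, 3), (31, 0), (31, 1), (31, 2), (31, 3)]
Unfold 4 (reflect across h@16): 48 holes -> [(0, 0), (0, 1), (0, 2), (0, 3), (3, 0), (3, 3), (4, 0), (4, 3), (7, 0), (7, 1), (7, 2), (7, 3), (8, 0), (8, 1), (8, 2), (8, 3), (11, 0), (11, 3), (12, 0), (12, 3), (15, 0), (15, 1), (15, 2), (15, 3), (16, 0), (16, 1), (16, 2), (16, 3), (19, 0), (19, 3), (20, 0), (20, 3), (23, 0), (23, 1), (23, 2), (23, 3), (24, 0), (24, 1), (24, 2), (24, 3), (27, 0), (27, 3), (28, 0), (28, 3), (31, 0), (31, 1), (31, 2), (31, 3)]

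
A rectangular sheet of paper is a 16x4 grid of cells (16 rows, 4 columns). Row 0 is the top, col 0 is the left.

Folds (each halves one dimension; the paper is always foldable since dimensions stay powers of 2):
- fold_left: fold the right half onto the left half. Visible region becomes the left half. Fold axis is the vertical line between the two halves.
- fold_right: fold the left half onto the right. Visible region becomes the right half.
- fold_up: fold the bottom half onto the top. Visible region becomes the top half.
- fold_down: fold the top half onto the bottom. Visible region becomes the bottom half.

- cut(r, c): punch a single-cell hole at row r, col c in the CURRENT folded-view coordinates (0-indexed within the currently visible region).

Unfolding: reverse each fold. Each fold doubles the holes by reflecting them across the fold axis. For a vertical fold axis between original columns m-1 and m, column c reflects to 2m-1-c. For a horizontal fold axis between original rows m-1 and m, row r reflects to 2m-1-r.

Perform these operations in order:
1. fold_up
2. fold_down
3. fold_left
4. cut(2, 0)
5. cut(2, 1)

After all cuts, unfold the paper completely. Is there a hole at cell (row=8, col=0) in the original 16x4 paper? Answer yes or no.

Answer: no

Derivation:
Op 1 fold_up: fold axis h@8; visible region now rows[0,8) x cols[0,4) = 8x4
Op 2 fold_down: fold axis h@4; visible region now rows[4,8) x cols[0,4) = 4x4
Op 3 fold_left: fold axis v@2; visible region now rows[4,8) x cols[0,2) = 4x2
Op 4 cut(2, 0): punch at orig (6,0); cuts so far [(6, 0)]; region rows[4,8) x cols[0,2) = 4x2
Op 5 cut(2, 1): punch at orig (6,1); cuts so far [(6, 0), (6, 1)]; region rows[4,8) x cols[0,2) = 4x2
Unfold 1 (reflect across v@2): 4 holes -> [(6, 0), (6, 1), (6, 2), (6, 3)]
Unfold 2 (reflect across h@4): 8 holes -> [(1, 0), (1, 1), (1, 2), (1, 3), (6, 0), (6, 1), (6, 2), (6, 3)]
Unfold 3 (reflect across h@8): 16 holes -> [(1, 0), (1, 1), (1, 2), (1, 3), (6, 0), (6, 1), (6, 2), (6, 3), (9, 0), (9, 1), (9, 2), (9, 3), (14, 0), (14, 1), (14, 2), (14, 3)]
Holes: [(1, 0), (1, 1), (1, 2), (1, 3), (6, 0), (6, 1), (6, 2), (6, 3), (9, 0), (9, 1), (9, 2), (9, 3), (14, 0), (14, 1), (14, 2), (14, 3)]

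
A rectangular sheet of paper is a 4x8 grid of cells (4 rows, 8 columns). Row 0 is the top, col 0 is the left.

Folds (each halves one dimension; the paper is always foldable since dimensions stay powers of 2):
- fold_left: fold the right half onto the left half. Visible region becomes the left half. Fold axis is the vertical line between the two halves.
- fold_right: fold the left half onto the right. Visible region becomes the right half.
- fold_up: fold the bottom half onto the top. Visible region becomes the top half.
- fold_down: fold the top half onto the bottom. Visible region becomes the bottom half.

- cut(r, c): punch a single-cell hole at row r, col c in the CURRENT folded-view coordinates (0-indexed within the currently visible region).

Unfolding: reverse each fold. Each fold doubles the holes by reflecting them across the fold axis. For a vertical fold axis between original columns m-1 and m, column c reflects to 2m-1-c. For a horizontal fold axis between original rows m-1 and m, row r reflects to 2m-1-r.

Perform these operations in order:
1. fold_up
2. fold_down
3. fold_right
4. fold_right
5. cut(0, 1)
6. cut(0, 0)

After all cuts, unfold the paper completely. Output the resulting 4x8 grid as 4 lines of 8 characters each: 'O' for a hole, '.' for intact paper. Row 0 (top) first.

Answer: OOOOOOOO
OOOOOOOO
OOOOOOOO
OOOOOOOO

Derivation:
Op 1 fold_up: fold axis h@2; visible region now rows[0,2) x cols[0,8) = 2x8
Op 2 fold_down: fold axis h@1; visible region now rows[1,2) x cols[0,8) = 1x8
Op 3 fold_right: fold axis v@4; visible region now rows[1,2) x cols[4,8) = 1x4
Op 4 fold_right: fold axis v@6; visible region now rows[1,2) x cols[6,8) = 1x2
Op 5 cut(0, 1): punch at orig (1,7); cuts so far [(1, 7)]; region rows[1,2) x cols[6,8) = 1x2
Op 6 cut(0, 0): punch at orig (1,6); cuts so far [(1, 6), (1, 7)]; region rows[1,2) x cols[6,8) = 1x2
Unfold 1 (reflect across v@6): 4 holes -> [(1, 4), (1, 5), (1, 6), (1, 7)]
Unfold 2 (reflect across v@4): 8 holes -> [(1, 0), (1, 1), (1, 2), (1, 3), (1, 4), (1, 5), (1, 6), (1, 7)]
Unfold 3 (reflect across h@1): 16 holes -> [(0, 0), (0, 1), (0, 2), (0, 3), (0, 4), (0, 5), (0, 6), (0, 7), (1, 0), (1, 1), (1, 2), (1, 3), (1, 4), (1, 5), (1, 6), (1, 7)]
Unfold 4 (reflect across h@2): 32 holes -> [(0, 0), (0, 1), (0, 2), (0, 3), (0, 4), (0, 5), (0, 6), (0, 7), (1, 0), (1, 1), (1, 2), (1, 3), (1, 4), (1, 5), (1, 6), (1, 7), (2, 0), (2, 1), (2, 2), (2, 3), (2, 4), (2, 5), (2, 6), (2, 7), (3, 0), (3, 1), (3, 2), (3, 3), (3, 4), (3, 5), (3, 6), (3, 7)]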